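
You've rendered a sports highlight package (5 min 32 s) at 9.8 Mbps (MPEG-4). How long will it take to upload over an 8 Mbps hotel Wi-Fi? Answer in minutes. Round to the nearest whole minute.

5 min 32 s = 332 s
File: 9.800 Mbps × 332 s = 3253.6 Mb.
At 8 Mbps: 3253.6 / 8 = 406.7 s ≈ 6.78 minutes.

7 minutes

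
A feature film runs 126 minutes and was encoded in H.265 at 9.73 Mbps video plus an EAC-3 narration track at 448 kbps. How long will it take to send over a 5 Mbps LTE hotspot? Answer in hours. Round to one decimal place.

4.3 hours

126 min = 7560 s
Audio: 448 kbps = 0.448 Mbps.
Total bitrate: 10.178 Mbps.
File: 10.178 Mbps × 7560 s = 76945.7 Mb.
At 5 Mbps: 76945.7 / 5 = 15389.1 s ≈ 4.27 hours.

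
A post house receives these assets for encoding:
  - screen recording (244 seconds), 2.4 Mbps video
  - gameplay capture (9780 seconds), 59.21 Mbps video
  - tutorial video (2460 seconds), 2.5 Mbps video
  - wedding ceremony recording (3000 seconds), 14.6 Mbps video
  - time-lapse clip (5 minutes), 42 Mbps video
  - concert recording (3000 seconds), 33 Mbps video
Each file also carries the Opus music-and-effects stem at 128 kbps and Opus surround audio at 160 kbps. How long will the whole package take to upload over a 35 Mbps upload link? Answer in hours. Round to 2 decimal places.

5.93 hours

Audio total: 128 + 160 = 288 kbps = 0.288 Mbps.
screen recording: 2.688 Mbps × 244 s = 655.9 Mb
gameplay capture: 59.498 Mbps × 9780 s = 581890.4 Mb
tutorial video: 2.788 Mbps × 2460 s = 6858.5 Mb
wedding ceremony recording: 14.888 Mbps × 3000 s = 44664.0 Mb
time-lapse clip: 42.288 Mbps × 300 s = 12686.4 Mb
concert recording: 33.288 Mbps × 3000 s = 99864.0 Mb
Total: 746619.2 Mb = 93327.4 MB.
At 35 Mbps: 746619.2 / 35 = 21332 s ≈ 5.93 hours.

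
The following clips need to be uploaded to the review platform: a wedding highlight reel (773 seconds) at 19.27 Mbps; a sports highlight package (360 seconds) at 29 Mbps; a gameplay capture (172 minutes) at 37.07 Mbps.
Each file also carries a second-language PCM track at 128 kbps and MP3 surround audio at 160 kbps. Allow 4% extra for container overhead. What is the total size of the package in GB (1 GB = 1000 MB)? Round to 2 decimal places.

Audio total: 128 + 160 = 288 kbps = 0.288 Mbps.
wedding highlight reel: 19.558 Mbps × 773 s × 1.04 = 15723.1 Mb
sports highlight package: 29.288 Mbps × 360 s × 1.04 = 10965.4 Mb
gameplay capture: 37.358 Mbps × 10320 s × 1.04 = 400955.9 Mb
Total: 427644.4 Mb = 53455.6 MB.
= 53.46 GB.

53.46 GB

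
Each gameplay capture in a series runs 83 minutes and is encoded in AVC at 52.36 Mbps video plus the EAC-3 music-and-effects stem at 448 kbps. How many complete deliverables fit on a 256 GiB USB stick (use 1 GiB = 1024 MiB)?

8

83 min = 4980 s
Audio: 448 kbps = 0.448 Mbps.
Total bitrate: 52.808 Mbps.
Per item: 52.808 Mbps × 4980 s = 262,984 Mb = 32,873 MB.
Capacity: 256 GiB = 2,199,023 Mb; 8.36 items → 8 complete.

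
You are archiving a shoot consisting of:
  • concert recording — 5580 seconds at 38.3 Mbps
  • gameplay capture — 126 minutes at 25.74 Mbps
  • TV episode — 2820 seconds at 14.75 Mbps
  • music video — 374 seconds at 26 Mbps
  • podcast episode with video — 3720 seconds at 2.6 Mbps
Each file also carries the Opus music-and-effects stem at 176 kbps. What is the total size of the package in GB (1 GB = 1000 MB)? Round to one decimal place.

Audio: 176 kbps = 0.176 Mbps.
concert recording: 38.476 Mbps × 5580 s = 214696.1 Mb
gameplay capture: 25.916 Mbps × 7560 s = 195925.0 Mb
TV episode: 14.926 Mbps × 2820 s = 42091.3 Mb
music video: 26.176 Mbps × 374 s = 9789.8 Mb
podcast episode with video: 2.776 Mbps × 3720 s = 10326.7 Mb
Total: 472828.9 Mb = 59103.6 MB.
= 59.10 GB.

59.1 GB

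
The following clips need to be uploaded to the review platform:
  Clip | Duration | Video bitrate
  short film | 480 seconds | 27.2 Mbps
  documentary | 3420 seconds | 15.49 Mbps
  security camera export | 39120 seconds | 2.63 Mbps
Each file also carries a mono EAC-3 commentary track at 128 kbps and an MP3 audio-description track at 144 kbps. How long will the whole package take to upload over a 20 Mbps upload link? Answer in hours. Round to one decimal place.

Audio total: 128 + 144 = 272 kbps = 0.272 Mbps.
short film: 27.472 Mbps × 480 s = 13186.6 Mb
documentary: 15.762 Mbps × 3420 s = 53906.0 Mb
security camera export: 2.902 Mbps × 39120 s = 113526.2 Mb
Total: 180618.8 Mb = 22577.4 MB.
At 20 Mbps: 180618.8 / 20 = 9031 s ≈ 2.51 hours.

2.5 hours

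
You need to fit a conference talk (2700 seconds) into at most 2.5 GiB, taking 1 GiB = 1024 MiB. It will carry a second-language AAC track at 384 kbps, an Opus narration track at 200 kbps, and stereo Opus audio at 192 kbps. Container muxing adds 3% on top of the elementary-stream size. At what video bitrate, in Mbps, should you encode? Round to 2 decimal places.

6.95 Mbps

Budget: 2.5 GiB = 21474.8 Mb.
Stream payload after overhead: 21474.8 / 1.03 = 20849.4 Mb.
Total bitrate budget: 20849.4 Mb / 2700 s = 7.722 Mbps.
Audio total: 384 + 200 + 192 = 776 kbps = 0.776 Mbps.
Video: 7.722 − 0.776 = 6.946 Mbps.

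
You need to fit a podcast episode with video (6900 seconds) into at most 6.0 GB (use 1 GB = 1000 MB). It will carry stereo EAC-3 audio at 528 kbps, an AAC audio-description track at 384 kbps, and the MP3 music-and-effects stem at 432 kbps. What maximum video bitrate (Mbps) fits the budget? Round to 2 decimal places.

5.61 Mbps

Budget: 6.0 GB = 48000.0 Mb.
Total bitrate budget: 48000.0 Mb / 6900 s = 6.957 Mbps.
Audio total: 528 + 384 + 432 = 1344 kbps = 1.344 Mbps.
Video: 6.957 − 1.344 = 5.613 Mbps.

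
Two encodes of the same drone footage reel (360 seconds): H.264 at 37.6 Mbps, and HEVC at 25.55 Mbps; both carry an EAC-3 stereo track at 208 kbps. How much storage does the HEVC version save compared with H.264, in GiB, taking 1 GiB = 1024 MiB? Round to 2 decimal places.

Audio: 208 kbps = 0.208 Mbps.
H.264: 37.808 Mbps × 360 s = 13610.9 Mb = 1.585 GiB.
HEVC: 25.758 Mbps × 360 s = 9272.9 Mb = 1.080 GiB.
Saving: 1.585 − 1.080 = 0.505 GiB.

0.51 GiB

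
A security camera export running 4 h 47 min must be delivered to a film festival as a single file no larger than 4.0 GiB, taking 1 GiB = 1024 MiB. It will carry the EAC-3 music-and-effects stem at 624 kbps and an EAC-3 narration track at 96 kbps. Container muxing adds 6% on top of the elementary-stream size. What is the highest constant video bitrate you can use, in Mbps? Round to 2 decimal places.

1.16 Mbps

Budget: 4.0 GiB = 34359.7 Mb.
Stream payload after overhead: 34359.7 / 1.06 = 32414.8 Mb.
4 h 47 min = 287 min = 17220 s
Total bitrate budget: 32414.8 Mb / 17220 s = 1.882 Mbps.
Audio total: 624 + 96 = 720 kbps = 0.720 Mbps.
Video: 1.882 − 0.720 = 1.162 Mbps.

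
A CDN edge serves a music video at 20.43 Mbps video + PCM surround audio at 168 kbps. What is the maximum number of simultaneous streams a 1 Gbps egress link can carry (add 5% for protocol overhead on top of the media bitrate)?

46

Audio: 168 kbps = 0.168 Mbps.
Per-viewer media rate: 20.598 Mbps.
On the wire with 5% overhead: 21.628 Mbps.
1 Gbps = 1,000 Mbps; 1,000 / 21.628 = 46.24 → 46 viewers.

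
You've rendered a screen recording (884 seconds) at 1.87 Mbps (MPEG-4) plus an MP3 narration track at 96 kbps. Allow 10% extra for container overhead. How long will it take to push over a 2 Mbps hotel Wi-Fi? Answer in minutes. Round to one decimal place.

Audio: 96 kbps = 0.096 Mbps.
Total bitrate: 1.966 Mbps.
File: 1.966 Mbps × 884 s = 1737.9 Mb.
With 10% container overhead: ×1.10. → 1911.7 Mb.
At 2 Mbps: 1911.7 / 2 = 955.9 s ≈ 15.9 minutes.

15.9 minutes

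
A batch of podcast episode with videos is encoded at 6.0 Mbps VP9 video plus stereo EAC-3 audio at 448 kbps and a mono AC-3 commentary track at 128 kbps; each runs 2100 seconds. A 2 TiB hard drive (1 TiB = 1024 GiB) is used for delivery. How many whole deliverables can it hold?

1273

Audio total: 448 + 128 = 576 kbps = 0.576 Mbps.
Total bitrate: 6.576 Mbps.
Per item: 6.576 Mbps × 2100 s = 13,810 Mb = 1,726 MB.
Capacity: 2 TiB = 17,592,186 Mb; 1273.91 items → 1273 complete.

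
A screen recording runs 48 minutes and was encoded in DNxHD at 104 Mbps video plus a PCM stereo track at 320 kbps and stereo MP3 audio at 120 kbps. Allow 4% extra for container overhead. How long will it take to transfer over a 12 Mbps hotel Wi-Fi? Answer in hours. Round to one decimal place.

48 min = 2880 s
Audio total: 320 + 120 = 440 kbps = 0.440 Mbps.
Total bitrate: 104.440 Mbps.
File: 104.440 Mbps × 2880 s = 300787.2 Mb.
With 4% container overhead: ×1.04. → 312818.7 Mb.
At 12 Mbps: 312818.7 / 12 = 26068.2 s ≈ 7.24 hours.

7.2 hours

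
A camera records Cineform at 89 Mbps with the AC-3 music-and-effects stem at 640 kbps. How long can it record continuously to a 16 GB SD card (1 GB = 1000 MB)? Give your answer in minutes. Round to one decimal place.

23.8 minutes

Audio: 640 kbps = 0.640 Mbps.
Total bitrate: 89 + 0.640 = 89.640 Mbps.
Capacity: 16 GB = 128,000 Mb.
Recording time: 128,000 / 89.640 = 1,428 s ≈ 23.8 minutes.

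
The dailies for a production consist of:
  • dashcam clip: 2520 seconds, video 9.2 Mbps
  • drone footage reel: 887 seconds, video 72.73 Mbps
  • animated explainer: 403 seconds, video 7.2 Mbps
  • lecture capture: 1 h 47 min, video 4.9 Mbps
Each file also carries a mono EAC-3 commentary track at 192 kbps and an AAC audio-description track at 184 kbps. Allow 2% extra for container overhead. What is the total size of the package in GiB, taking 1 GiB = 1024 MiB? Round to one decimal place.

15.0 GiB

Audio total: 192 + 184 = 376 kbps = 0.376 Mbps.
dashcam clip: 9.576 Mbps × 2520 s × 1.02 = 24614.2 Mb
drone footage reel: 73.106 Mbps × 887 s × 1.02 = 66141.9 Mb
animated explainer: 7.576 Mbps × 403 s × 1.02 = 3114.2 Mb
lecture capture: 5.276 Mbps × 6420 s × 1.02 = 34549.4 Mb
Total: 128419.6 Mb = 16052.5 MB.
= 14.95 GiB.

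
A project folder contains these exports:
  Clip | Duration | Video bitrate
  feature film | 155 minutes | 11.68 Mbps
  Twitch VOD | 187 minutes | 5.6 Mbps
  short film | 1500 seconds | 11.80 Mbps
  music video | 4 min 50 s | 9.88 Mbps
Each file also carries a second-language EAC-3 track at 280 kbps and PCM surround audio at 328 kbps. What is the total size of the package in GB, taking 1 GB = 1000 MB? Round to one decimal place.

Audio total: 280 + 328 = 608 kbps = 0.608 Mbps.
feature film: 12.288 Mbps × 9300 s = 114278.4 Mb
Twitch VOD: 6.208 Mbps × 11220 s = 69653.8 Mb
short film: 12.408 Mbps × 1500 s = 18612.0 Mb
music video: 10.488 Mbps × 290 s = 3041.5 Mb
Total: 205585.7 Mb = 25698.2 MB.
= 25.70 GB.

25.7 GB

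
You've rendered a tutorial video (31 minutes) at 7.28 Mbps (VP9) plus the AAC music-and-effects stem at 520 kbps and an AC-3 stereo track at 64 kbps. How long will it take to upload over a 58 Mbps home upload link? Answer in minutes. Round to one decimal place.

4.2 minutes

31 min = 1860 s
Audio total: 520 + 64 = 584 kbps = 0.584 Mbps.
Total bitrate: 7.864 Mbps.
File: 7.864 Mbps × 1860 s = 14627.0 Mb.
At 58 Mbps: 14627.0 / 58 = 252.2 s ≈ 4.2 minutes.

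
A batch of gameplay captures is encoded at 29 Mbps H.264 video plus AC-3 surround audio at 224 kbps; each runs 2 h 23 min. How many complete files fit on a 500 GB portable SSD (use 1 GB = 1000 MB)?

15

2 h 23 min = 143 min = 8580 s
Audio: 224 kbps = 0.224 Mbps.
Total bitrate: 29.224 Mbps.
Per item: 29.224 Mbps × 8580 s = 250,742 Mb = 31,343 MB.
Capacity: 500 GB = 4,000,000 Mb; 15.95 items → 15 complete.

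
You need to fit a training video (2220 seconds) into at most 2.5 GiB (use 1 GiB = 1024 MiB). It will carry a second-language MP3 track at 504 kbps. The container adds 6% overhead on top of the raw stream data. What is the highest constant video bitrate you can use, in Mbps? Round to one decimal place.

8.6 Mbps

Budget: 2.5 GiB = 21474.8 Mb.
Stream payload after overhead: 21474.8 / 1.06 = 20259.3 Mb.
Total bitrate budget: 20259.3 Mb / 2220 s = 9.126 Mbps.
Audio: 504 kbps = 0.504 Mbps.
Video: 9.126 − 0.504 = 8.622 Mbps.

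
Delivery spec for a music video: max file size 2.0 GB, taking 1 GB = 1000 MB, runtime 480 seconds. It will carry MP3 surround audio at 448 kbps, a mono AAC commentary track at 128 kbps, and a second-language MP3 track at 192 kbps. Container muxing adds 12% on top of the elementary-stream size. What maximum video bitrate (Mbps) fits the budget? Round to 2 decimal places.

Budget: 2.0 GB = 16000.0 Mb.
Stream payload after overhead: 16000.0 / 1.12 = 14285.7 Mb.
Total bitrate budget: 14285.7 Mb / 480 s = 29.762 Mbps.
Audio total: 448 + 128 + 192 = 768 kbps = 0.768 Mbps.
Video: 29.762 − 0.768 = 28.994 Mbps.

28.99 Mbps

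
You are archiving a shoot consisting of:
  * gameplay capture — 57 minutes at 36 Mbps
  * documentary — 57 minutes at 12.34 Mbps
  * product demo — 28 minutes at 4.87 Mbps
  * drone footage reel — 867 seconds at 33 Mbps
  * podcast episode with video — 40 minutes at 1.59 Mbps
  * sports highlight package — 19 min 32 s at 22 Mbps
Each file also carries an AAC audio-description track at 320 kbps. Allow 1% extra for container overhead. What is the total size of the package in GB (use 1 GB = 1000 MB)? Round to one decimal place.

Audio: 320 kbps = 0.320 Mbps.
gameplay capture: 36.320 Mbps × 3420 s × 1.01 = 125456.5 Mb
documentary: 12.660 Mbps × 3420 s × 1.01 = 43730.2 Mb
product demo: 5.190 Mbps × 1680 s × 1.01 = 8806.4 Mb
drone footage reel: 33.320 Mbps × 867 s × 1.01 = 29177.3 Mb
podcast episode with video: 1.910 Mbps × 2400 s × 1.01 = 4629.8 Mb
sports highlight package: 22.320 Mbps × 1172 s × 1.01 = 26420.6 Mb
Total: 238220.9 Mb = 29777.6 MB.
= 29.78 GB.

29.8 GB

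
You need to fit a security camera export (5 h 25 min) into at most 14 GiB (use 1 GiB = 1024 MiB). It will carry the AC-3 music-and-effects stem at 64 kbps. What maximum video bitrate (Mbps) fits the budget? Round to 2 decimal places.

Budget: 14 GiB = 120259.1 Mb.
5 h 25 min = 325 min = 19500 s
Total bitrate budget: 120259.1 Mb / 19500 s = 6.167 Mbps.
Audio: 64 kbps = 0.064 Mbps.
Video: 6.167 − 0.064 = 6.103 Mbps.

6.10 Mbps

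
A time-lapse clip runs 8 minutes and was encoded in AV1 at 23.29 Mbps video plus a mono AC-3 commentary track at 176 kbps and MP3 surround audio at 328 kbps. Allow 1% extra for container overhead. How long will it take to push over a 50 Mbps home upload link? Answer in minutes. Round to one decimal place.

8 min = 480 s
Audio total: 176 + 328 = 504 kbps = 0.504 Mbps.
Total bitrate: 23.794 Mbps.
File: 23.794 Mbps × 480 s = 11421.1 Mb.
With 1% container overhead: ×1.01. → 11535.3 Mb.
At 50 Mbps: 11535.3 / 50 = 230.7 s ≈ 3.85 minutes.

3.8 minutes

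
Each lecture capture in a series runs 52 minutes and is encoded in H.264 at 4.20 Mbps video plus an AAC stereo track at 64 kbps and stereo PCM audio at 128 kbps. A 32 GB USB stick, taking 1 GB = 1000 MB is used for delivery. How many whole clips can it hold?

52 min = 3120 s
Audio total: 64 + 128 = 192 kbps = 0.192 Mbps.
Total bitrate: 4.392 Mbps.
Per item: 4.392 Mbps × 3120 s = 13,703 Mb = 1,713 MB.
Capacity: 32 GB = 256,000 Mb; 18.68 items → 18 complete.

18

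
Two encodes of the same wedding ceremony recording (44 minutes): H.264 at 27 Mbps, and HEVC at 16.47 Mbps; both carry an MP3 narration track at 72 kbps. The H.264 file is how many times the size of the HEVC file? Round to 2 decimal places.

44 min = 2640 s
Audio: 72 kbps = 0.072 Mbps.
H.264: 27.072 Mbps × 2640 s = 71470.1 Mb = 8.934 GB.
HEVC: 16.542 Mbps × 2640 s = 43670.9 Mb = 5.459 GB.
Ratio: 8.934 / 5.459 = 1.637.

1.64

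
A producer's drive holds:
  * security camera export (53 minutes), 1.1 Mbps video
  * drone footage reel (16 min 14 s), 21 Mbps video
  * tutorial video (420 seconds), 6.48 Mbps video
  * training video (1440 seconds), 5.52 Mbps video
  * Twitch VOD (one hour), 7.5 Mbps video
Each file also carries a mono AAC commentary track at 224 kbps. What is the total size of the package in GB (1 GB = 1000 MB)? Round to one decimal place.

8.0 GB

Audio: 224 kbps = 0.224 Mbps.
security camera export: 1.324 Mbps × 3180 s = 4210.3 Mb
drone footage reel: 21.224 Mbps × 974 s = 20672.2 Mb
tutorial video: 6.704 Mbps × 420 s = 2815.7 Mb
training video: 5.744 Mbps × 1440 s = 8271.4 Mb
Twitch VOD: 7.724 Mbps × 3600 s = 27806.4 Mb
Total: 63775.9 Mb = 7972.0 MB.
= 7.972 GB.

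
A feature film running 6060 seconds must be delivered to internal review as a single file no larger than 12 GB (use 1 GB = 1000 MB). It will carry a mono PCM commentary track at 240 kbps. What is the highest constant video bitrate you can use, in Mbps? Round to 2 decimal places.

Budget: 12 GB = 96000.0 Mb.
Total bitrate budget: 96000.0 Mb / 6060 s = 15.842 Mbps.
Audio: 240 kbps = 0.240 Mbps.
Video: 15.842 − 0.240 = 15.602 Mbps.

15.60 Mbps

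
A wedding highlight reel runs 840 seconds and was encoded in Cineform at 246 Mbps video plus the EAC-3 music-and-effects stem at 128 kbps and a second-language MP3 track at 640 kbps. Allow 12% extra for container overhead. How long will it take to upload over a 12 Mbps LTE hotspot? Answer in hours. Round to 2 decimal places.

5.37 hours

Audio total: 128 + 640 = 768 kbps = 0.768 Mbps.
Total bitrate: 246.768 Mbps.
File: 246.768 Mbps × 840 s = 207285.1 Mb.
With 12% container overhead: ×1.12. → 232159.3 Mb.
At 12 Mbps: 232159.3 / 12 = 19346.6 s ≈ 5.37 hours.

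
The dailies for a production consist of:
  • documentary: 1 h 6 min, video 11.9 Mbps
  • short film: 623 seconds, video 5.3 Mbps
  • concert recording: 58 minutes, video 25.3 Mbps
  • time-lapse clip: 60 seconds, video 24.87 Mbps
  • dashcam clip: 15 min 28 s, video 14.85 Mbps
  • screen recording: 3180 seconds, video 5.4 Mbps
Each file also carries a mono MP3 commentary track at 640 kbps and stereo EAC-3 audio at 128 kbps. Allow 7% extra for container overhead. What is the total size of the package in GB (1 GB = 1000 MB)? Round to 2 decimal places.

24.12 GB

Audio total: 640 + 128 = 768 kbps = 0.768 Mbps.
documentary: 12.668 Mbps × 3960 s × 1.07 = 53676.8 Mb
short film: 6.068 Mbps × 623 s × 1.07 = 4045.0 Mb
concert recording: 26.068 Mbps × 3480 s × 1.07 = 97066.8 Mb
time-lapse clip: 25.638 Mbps × 60 s × 1.07 = 1646.0 Mb
dashcam clip: 15.618 Mbps × 928 s × 1.07 = 15508.0 Mb
screen recording: 6.168 Mbps × 3180 s × 1.07 = 20987.2 Mb
Total: 192929.9 Mb = 24116.2 MB.
= 24.12 GB.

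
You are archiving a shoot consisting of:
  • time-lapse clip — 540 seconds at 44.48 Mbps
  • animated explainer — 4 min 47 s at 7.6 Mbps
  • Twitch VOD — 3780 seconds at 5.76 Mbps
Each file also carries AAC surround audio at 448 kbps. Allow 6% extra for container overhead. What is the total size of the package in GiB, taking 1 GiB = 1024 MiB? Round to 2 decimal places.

6.17 GiB

Audio: 448 kbps = 0.448 Mbps.
time-lapse clip: 44.928 Mbps × 540 s × 1.06 = 25716.8 Mb
animated explainer: 8.048 Mbps × 287 s × 1.06 = 2448.4 Mb
Twitch VOD: 6.208 Mbps × 3780 s × 1.06 = 24874.2 Mb
Total: 53039.4 Mb = 6629.9 MB.
= 6.175 GiB.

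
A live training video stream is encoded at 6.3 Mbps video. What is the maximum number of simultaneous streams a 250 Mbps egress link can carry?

250 Mbps = 250.0 Mbps; 250.0 / 6.300 = 39.68 → 39 viewers.

39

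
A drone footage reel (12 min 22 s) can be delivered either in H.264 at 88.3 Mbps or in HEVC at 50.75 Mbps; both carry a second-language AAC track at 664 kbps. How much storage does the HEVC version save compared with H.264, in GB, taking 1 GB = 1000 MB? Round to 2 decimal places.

12 min 22 s = 742 s
Audio: 664 kbps = 0.664 Mbps.
H.264: 88.964 Mbps × 742 s = 66011.3 Mb = 8.251 GB.
HEVC: 51.414 Mbps × 742 s = 38149.2 Mb = 4.769 GB.
Saving: 8.251 − 4.769 = 3.483 GB.

3.48 GB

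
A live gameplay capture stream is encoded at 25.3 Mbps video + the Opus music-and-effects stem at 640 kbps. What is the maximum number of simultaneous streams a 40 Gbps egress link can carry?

Audio: 640 kbps = 0.640 Mbps.
Per-viewer media rate: 25.940 Mbps.
40 Gbps = 40,000 Mbps; 40,000 / 25.940 = 1542.02 → 1542 viewers.

1542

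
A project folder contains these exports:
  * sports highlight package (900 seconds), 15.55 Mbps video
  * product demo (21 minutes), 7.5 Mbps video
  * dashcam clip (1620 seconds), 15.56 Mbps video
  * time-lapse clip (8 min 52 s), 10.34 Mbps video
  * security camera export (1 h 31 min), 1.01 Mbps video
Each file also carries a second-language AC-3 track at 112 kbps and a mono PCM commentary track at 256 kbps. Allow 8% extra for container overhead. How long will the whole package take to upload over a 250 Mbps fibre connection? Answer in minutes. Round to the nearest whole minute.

Audio total: 112 + 256 = 368 kbps = 0.368 Mbps.
sports highlight package: 15.918 Mbps × 900 s × 1.08 = 15472.3 Mb
product demo: 7.868 Mbps × 1260 s × 1.08 = 10706.8 Mb
dashcam clip: 15.928 Mbps × 1620 s × 1.08 = 27867.6 Mb
time-lapse clip: 10.708 Mbps × 532 s × 1.08 = 6152.4 Mb
security camera export: 1.378 Mbps × 5460 s × 1.08 = 8125.8 Mb
Total: 68324.9 Mb = 8540.6 MB.
At 250 Mbps: 68324.9 / 250 = 273 s ≈ 4.55 minutes.

5 minutes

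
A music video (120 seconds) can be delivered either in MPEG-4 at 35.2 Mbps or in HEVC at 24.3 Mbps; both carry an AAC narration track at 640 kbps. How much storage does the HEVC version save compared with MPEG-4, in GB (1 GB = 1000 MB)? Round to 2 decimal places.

0.16 GB

Audio: 640 kbps = 0.640 Mbps.
MPEG-4: 35.840 Mbps × 120 s = 4300.8 Mb = 0.538 GB.
HEVC: 24.940 Mbps × 120 s = 2992.8 Mb = 0.374 GB.
Saving: 0.538 − 0.374 = 0.164 GB.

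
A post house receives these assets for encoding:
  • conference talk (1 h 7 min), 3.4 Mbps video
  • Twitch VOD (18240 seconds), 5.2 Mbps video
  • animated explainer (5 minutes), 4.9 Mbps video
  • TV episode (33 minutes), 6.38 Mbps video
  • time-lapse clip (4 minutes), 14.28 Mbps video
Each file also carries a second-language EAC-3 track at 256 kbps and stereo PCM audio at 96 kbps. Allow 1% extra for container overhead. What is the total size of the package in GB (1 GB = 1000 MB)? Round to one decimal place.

17.0 GB

Audio total: 256 + 96 = 352 kbps = 0.352 Mbps.
conference talk: 3.752 Mbps × 4020 s × 1.01 = 15233.9 Mb
Twitch VOD: 5.552 Mbps × 18240 s × 1.01 = 102281.2 Mb
animated explainer: 5.252 Mbps × 300 s × 1.01 = 1591.4 Mb
TV episode: 6.732 Mbps × 1980 s × 1.01 = 13462.7 Mb
time-lapse clip: 14.632 Mbps × 240 s × 1.01 = 3546.8 Mb
Total: 136115.8 Mb = 17014.5 MB.
= 17.01 GB.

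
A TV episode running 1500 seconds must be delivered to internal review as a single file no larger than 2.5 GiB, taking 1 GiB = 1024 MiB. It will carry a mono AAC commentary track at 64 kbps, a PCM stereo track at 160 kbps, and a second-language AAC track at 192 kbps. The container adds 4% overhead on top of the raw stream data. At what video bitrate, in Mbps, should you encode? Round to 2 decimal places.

13.35 Mbps

Budget: 2.5 GiB = 21474.8 Mb.
Stream payload after overhead: 21474.8 / 1.04 = 20648.9 Mb.
Total bitrate budget: 20648.9 Mb / 1500 s = 13.766 Mbps.
Audio total: 64 + 160 + 192 = 416 kbps = 0.416 Mbps.
Video: 13.766 − 0.416 = 13.350 Mbps.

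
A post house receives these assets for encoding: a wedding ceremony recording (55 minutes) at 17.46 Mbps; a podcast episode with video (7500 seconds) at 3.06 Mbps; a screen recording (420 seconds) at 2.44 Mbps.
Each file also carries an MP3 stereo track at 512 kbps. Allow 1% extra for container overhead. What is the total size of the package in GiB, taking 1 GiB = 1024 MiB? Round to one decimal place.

Audio: 512 kbps = 0.512 Mbps.
wedding ceremony recording: 17.972 Mbps × 3300 s × 1.01 = 59900.7 Mb
podcast episode with video: 3.572 Mbps × 7500 s × 1.01 = 27057.9 Mb
screen recording: 2.952 Mbps × 420 s × 1.01 = 1252.2 Mb
Total: 88210.8 Mb = 11026.4 MB.
= 10.27 GiB.

10.3 GiB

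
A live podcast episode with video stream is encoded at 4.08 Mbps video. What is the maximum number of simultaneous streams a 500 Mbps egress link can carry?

122

500 Mbps = 500.0 Mbps; 500.0 / 4.080 = 122.55 → 122 viewers.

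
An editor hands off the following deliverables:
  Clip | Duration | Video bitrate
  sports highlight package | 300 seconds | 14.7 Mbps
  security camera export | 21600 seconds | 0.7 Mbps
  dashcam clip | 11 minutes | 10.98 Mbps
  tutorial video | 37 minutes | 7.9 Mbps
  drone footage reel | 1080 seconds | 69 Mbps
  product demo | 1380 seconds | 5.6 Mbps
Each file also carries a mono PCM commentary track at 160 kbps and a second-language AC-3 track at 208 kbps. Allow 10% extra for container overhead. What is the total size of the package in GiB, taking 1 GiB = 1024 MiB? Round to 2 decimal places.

Audio total: 160 + 208 = 368 kbps = 0.368 Mbps.
sports highlight package: 15.068 Mbps × 300 s × 1.10 = 4972.4 Mb
security camera export: 1.068 Mbps × 21600 s × 1.10 = 25375.7 Mb
dashcam clip: 11.348 Mbps × 660 s × 1.10 = 8238.6 Mb
tutorial video: 8.268 Mbps × 2220 s × 1.10 = 20190.5 Mb
drone footage reel: 69.368 Mbps × 1080 s × 1.10 = 82409.2 Mb
product demo: 5.968 Mbps × 1380 s × 1.10 = 9059.4 Mb
Total: 150245.8 Mb = 18780.7 MB.
= 17.49 GiB.

17.49 GiB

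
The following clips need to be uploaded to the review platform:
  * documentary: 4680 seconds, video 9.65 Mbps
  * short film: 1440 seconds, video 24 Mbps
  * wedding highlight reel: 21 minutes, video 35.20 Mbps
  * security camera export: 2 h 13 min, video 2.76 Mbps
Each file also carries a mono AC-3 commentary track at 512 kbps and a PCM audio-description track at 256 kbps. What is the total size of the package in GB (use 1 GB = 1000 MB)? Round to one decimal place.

19.7 GB

Audio total: 512 + 256 = 768 kbps = 0.768 Mbps.
documentary: 10.418 Mbps × 4680 s = 48756.2 Mb
short film: 24.768 Mbps × 1440 s = 35665.9 Mb
wedding highlight reel: 35.968 Mbps × 1260 s = 45319.7 Mb
security camera export: 3.528 Mbps × 7980 s = 28153.4 Mb
Total: 157895.3 Mb = 19736.9 MB.
= 19.74 GB.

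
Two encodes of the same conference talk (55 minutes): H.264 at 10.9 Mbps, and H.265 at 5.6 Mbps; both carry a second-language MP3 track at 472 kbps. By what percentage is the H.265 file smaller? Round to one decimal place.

46.6%

55 min = 3300 s
Audio: 472 kbps = 0.472 Mbps.
H.264: 11.372 Mbps × 3300 s = 37527.6 Mb = 4.691 GB.
H.265: 6.072 Mbps × 3300 s = 20037.6 Mb = 2.505 GB.
Reduction: (1 − 2.505/4.691) × 100 = 46.61%.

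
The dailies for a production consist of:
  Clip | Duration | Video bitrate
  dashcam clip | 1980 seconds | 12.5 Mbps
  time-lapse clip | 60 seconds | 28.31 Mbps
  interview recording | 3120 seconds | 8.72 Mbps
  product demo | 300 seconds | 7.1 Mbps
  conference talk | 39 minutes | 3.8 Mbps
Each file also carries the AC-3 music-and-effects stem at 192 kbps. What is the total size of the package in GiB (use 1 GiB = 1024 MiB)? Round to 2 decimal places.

7.70 GiB

Audio: 192 kbps = 0.192 Mbps.
dashcam clip: 12.692 Mbps × 1980 s = 25130.2 Mb
time-lapse clip: 28.502 Mbps × 60 s = 1710.1 Mb
interview recording: 8.912 Mbps × 3120 s = 27805.4 Mb
product demo: 7.292 Mbps × 300 s = 2187.6 Mb
conference talk: 3.992 Mbps × 2340 s = 9341.3 Mb
Total: 66174.6 Mb = 8271.8 MB.
= 7.704 GiB.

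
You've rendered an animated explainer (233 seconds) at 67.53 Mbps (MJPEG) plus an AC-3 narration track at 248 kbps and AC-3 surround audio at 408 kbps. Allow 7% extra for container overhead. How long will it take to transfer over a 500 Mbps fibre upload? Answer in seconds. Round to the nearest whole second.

34 seconds

Audio total: 248 + 408 = 656 kbps = 0.656 Mbps.
Total bitrate: 68.186 Mbps.
File: 68.186 Mbps × 233 s = 15887.3 Mb.
With 7% container overhead: ×1.07. → 16999.5 Mb.
At 500 Mbps: 16999.5 / 500 = 34.0 s ≈ 34 seconds.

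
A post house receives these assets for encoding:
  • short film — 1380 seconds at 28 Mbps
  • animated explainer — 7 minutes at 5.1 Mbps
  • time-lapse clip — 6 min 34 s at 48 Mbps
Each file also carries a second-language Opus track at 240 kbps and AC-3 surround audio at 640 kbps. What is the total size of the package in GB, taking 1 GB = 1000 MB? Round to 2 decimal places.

Audio total: 240 + 640 = 880 kbps = 0.880 Mbps.
short film: 28.880 Mbps × 1380 s = 39854.4 Mb
animated explainer: 5.980 Mbps × 420 s = 2511.6 Mb
time-lapse clip: 48.880 Mbps × 394 s = 19258.7 Mb
Total: 61624.7 Mb = 7703.1 MB.
= 7.703 GB.

7.70 GB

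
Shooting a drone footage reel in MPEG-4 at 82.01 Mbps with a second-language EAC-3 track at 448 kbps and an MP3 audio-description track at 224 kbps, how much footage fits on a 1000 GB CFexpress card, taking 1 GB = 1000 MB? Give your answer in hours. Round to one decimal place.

Audio total: 448 + 224 = 672 kbps = 0.672 Mbps.
Total bitrate: 82.01 + 0.672 = 82.682 Mbps.
Capacity: 1000 GB = 8,000,000 Mb.
Recording time: 8,000,000 / 82.682 = 96,756 s ≈ 26.9 hours.

26.9 hours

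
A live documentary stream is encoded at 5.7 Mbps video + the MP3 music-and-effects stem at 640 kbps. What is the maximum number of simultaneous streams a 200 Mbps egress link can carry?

31

Audio: 640 kbps = 0.640 Mbps.
Per-viewer media rate: 6.340 Mbps.
200 Mbps = 200.0 Mbps; 200.0 / 6.340 = 31.55 → 31 viewers.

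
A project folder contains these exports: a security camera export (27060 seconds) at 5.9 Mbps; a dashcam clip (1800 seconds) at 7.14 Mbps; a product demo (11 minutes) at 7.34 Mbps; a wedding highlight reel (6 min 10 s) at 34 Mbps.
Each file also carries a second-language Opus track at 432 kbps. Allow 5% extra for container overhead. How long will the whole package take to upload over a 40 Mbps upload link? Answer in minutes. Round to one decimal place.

88.7 minutes

Audio: 432 kbps = 0.432 Mbps.
security camera export: 6.332 Mbps × 27060 s × 1.05 = 179911.1 Mb
dashcam clip: 7.572 Mbps × 1800 s × 1.05 = 14311.1 Mb
product demo: 7.772 Mbps × 660 s × 1.05 = 5386.0 Mb
wedding highlight reel: 34.432 Mbps × 370 s × 1.05 = 13376.8 Mb
Total: 212985.0 Mb = 26623.1 MB.
At 40 Mbps: 212985.0 / 40 = 5325 s ≈ 88.7 minutes.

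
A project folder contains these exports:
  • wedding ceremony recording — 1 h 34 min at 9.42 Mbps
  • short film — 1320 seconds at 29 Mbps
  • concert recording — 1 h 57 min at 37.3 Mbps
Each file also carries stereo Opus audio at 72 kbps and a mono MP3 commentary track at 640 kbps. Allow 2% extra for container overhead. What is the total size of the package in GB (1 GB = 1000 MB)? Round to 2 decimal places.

46.31 GB

Audio total: 72 + 640 = 712 kbps = 0.712 Mbps.
wedding ceremony recording: 10.132 Mbps × 5640 s × 1.02 = 58287.4 Mb
short film: 29.712 Mbps × 1320 s × 1.02 = 40004.2 Mb
concert recording: 38.012 Mbps × 7020 s × 1.02 = 272181.1 Mb
Total: 370472.7 Mb = 46309.1 MB.
= 46.31 GB.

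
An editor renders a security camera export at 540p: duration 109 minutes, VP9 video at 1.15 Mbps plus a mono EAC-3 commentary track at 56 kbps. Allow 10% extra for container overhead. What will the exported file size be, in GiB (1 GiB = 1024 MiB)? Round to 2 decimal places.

1.01 GiB

109 min = 6540 s
Audio: 56 kbps = 0.056 Mbps.
Total bitrate: 1.15 + 0.056 = 1.206 Mbps.
Stream data: 1.206 Mbps × 6540 s = 7887.2 Mb.
With 10% container overhead: ×1.10.
8,676 Mb = 1,084,495,500 bytes ÷ 1,073,741,824 = 1.010 GiB.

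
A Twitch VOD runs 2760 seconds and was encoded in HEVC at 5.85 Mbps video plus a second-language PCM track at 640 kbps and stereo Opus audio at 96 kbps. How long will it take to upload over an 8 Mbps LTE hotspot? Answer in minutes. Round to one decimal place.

37.9 minutes

Audio total: 640 + 96 = 736 kbps = 0.736 Mbps.
Total bitrate: 6.586 Mbps.
File: 6.586 Mbps × 2760 s = 18177.4 Mb.
At 8 Mbps: 18177.4 / 8 = 2272.2 s ≈ 37.9 minutes.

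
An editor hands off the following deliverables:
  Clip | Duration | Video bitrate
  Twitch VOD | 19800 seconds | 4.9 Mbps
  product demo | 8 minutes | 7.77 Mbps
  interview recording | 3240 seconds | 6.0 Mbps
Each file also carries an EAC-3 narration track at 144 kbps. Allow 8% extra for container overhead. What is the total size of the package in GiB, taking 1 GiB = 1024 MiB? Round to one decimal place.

Audio: 144 kbps = 0.144 Mbps.
Twitch VOD: 5.044 Mbps × 19800 s × 1.08 = 107860.9 Mb
product demo: 7.914 Mbps × 480 s × 1.08 = 4102.6 Mb
interview recording: 6.144 Mbps × 3240 s × 1.08 = 21499.1 Mb
Total: 133462.6 Mb = 16682.8 MB.
= 15.54 GiB.

15.5 GiB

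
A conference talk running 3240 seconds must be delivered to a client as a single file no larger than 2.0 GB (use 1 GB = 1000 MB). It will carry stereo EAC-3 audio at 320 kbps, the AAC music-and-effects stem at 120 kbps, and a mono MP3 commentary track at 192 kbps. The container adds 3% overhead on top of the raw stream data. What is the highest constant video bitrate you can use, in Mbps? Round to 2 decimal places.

Budget: 2.0 GB = 16000.0 Mb.
Stream payload after overhead: 16000.0 / 1.03 = 15534.0 Mb.
Total bitrate budget: 15534.0 Mb / 3240 s = 4.794 Mbps.
Audio total: 320 + 120 + 192 = 632 kbps = 0.632 Mbps.
Video: 4.794 − 0.632 = 4.162 Mbps.

4.16 Mbps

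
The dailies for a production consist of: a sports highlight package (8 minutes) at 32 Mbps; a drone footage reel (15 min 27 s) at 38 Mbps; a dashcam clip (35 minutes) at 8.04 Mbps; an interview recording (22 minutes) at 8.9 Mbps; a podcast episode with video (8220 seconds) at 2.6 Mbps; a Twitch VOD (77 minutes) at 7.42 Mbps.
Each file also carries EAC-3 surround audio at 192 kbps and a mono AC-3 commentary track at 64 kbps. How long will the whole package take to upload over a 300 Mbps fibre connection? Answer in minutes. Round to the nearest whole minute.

Audio total: 192 + 64 = 256 kbps = 0.256 Mbps.
sports highlight package: 32.256 Mbps × 480 s = 15482.9 Mb
drone footage reel: 38.256 Mbps × 927 s = 35463.3 Mb
dashcam clip: 8.296 Mbps × 2100 s = 17421.6 Mb
interview recording: 9.156 Mbps × 1320 s = 12085.9 Mb
podcast episode with video: 2.856 Mbps × 8220 s = 23476.3 Mb
Twitch VOD: 7.676 Mbps × 4620 s = 35463.1 Mb
Total: 139393.2 Mb = 17424.1 MB.
At 300 Mbps: 139393.2 / 300 = 465 s ≈ 7.74 minutes.

8 minutes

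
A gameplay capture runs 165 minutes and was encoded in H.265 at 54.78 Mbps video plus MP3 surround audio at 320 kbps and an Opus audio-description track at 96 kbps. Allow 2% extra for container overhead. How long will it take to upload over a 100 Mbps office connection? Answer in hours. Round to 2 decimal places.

1.55 hours

165 min = 9900 s
Audio total: 320 + 96 = 416 kbps = 0.416 Mbps.
Total bitrate: 55.196 Mbps.
File: 55.196 Mbps × 9900 s = 546440.4 Mb.
With 2% container overhead: ×1.02. → 557369.2 Mb.
At 100 Mbps: 557369.2 / 100 = 5573.7 s ≈ 1.55 hours.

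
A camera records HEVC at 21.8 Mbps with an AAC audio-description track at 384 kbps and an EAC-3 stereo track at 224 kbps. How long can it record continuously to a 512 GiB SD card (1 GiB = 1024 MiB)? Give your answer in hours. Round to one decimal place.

54.5 hours

Audio total: 384 + 224 = 608 kbps = 0.608 Mbps.
Total bitrate: 21.8 + 0.608 = 22.408 Mbps.
Capacity: 512 GiB = 4,398,047 Mb.
Recording time: 4,398,047 / 22.408 = 196,271 s ≈ 54.5 hours.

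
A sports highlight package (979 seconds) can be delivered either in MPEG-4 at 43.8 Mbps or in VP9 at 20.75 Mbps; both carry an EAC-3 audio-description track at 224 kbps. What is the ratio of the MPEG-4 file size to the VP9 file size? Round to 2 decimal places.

Audio: 224 kbps = 0.224 Mbps.
MPEG-4: 44.024 Mbps × 979 s = 43099.5 Mb = 5.017 GiB.
VP9: 20.974 Mbps × 979 s = 20533.5 Mb = 2.390 GiB.
Ratio: 5.017 / 2.390 = 2.099.

2.10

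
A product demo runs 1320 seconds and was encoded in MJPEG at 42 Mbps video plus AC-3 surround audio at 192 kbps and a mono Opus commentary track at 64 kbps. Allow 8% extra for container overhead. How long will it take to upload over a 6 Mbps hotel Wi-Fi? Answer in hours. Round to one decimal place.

2.8 hours

Audio total: 192 + 64 = 256 kbps = 0.256 Mbps.
Total bitrate: 42.256 Mbps.
File: 42.256 Mbps × 1320 s = 55777.9 Mb.
With 8% container overhead: ×1.08. → 60240.2 Mb.
At 6 Mbps: 60240.2 / 6 = 10040.0 s ≈ 2.79 hours.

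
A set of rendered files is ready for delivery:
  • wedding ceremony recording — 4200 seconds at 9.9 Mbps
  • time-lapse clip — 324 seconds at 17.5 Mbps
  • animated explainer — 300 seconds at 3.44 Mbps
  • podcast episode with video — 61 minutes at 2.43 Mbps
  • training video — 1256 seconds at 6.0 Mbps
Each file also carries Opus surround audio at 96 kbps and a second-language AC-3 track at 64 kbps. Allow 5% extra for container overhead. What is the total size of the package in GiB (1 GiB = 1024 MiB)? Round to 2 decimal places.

8.10 GiB

Audio total: 96 + 64 = 160 kbps = 0.160 Mbps.
wedding ceremony recording: 10.060 Mbps × 4200 s × 1.05 = 44364.6 Mb
time-lapse clip: 17.660 Mbps × 324 s × 1.05 = 6007.9 Mb
animated explainer: 3.600 Mbps × 300 s × 1.05 = 1134.0 Mb
podcast episode with video: 2.590 Mbps × 3660 s × 1.05 = 9953.4 Mb
training video: 6.160 Mbps × 1256 s × 1.05 = 8123.8 Mb
Total: 69583.7 Mb = 8698.0 MB.
= 8.101 GiB.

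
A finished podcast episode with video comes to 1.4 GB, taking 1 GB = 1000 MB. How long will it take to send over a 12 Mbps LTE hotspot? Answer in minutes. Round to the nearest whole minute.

16 minutes

File: 1.4 GB = 11200.0 Mb.
At 12 Mbps: 11200.0 / 12 = 933.3 s ≈ 15.6 minutes.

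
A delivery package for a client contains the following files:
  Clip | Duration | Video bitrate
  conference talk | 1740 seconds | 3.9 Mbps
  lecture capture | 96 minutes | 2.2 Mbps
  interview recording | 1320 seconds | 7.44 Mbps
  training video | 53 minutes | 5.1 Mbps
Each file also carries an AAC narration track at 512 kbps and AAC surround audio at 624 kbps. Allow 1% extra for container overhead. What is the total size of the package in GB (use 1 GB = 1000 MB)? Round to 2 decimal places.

7.47 GB

Audio total: 512 + 624 = 1136 kbps = 1.136 Mbps.
conference talk: 5.036 Mbps × 1740 s × 1.01 = 8850.3 Mb
lecture capture: 3.336 Mbps × 5760 s × 1.01 = 19407.5 Mb
interview recording: 8.576 Mbps × 1320 s × 1.01 = 11433.5 Mb
training video: 6.236 Mbps × 3180 s × 1.01 = 20028.8 Mb
Total: 59720.1 Mb = 7465.0 MB.
= 7.465 GB.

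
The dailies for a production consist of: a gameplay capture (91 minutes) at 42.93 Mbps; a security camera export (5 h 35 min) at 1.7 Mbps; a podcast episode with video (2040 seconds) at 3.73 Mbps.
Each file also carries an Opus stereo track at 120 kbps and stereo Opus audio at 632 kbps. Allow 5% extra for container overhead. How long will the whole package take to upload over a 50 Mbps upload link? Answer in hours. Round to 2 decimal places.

1.73 hours

Audio total: 120 + 632 = 752 kbps = 0.752 Mbps.
gameplay capture: 43.682 Mbps × 5460 s × 1.05 = 250428.9 Mb
security camera export: 2.452 Mbps × 20100 s × 1.05 = 51749.5 Mb
podcast episode with video: 4.482 Mbps × 2040 s × 1.05 = 9600.4 Mb
Total: 311778.8 Mb = 38972.4 MB.
At 50 Mbps: 311778.8 / 50 = 6236 s ≈ 1.73 hours.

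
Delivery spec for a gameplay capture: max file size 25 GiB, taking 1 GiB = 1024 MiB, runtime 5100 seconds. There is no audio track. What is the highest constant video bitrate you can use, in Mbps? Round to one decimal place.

42.1 Mbps

Budget: 25 GiB = 214748.4 Mb.
Total bitrate budget: 214748.4 Mb / 5100 s = 42.108 Mbps.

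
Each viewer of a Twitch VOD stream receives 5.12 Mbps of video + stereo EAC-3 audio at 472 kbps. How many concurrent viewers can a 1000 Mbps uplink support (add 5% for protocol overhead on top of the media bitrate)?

170

Audio: 472 kbps = 0.472 Mbps.
Per-viewer media rate: 5.592 Mbps.
On the wire with 5% overhead: 5.872 Mbps.
1000 Mbps = 1,000 Mbps; 1,000 / 5.872 = 170.31 → 170 viewers.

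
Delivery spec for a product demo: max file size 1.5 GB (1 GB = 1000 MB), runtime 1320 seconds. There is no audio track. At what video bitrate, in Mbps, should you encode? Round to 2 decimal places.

Budget: 1.5 GB = 12000.0 Mb.
Total bitrate budget: 12000.0 Mb / 1320 s = 9.091 Mbps.

9.09 Mbps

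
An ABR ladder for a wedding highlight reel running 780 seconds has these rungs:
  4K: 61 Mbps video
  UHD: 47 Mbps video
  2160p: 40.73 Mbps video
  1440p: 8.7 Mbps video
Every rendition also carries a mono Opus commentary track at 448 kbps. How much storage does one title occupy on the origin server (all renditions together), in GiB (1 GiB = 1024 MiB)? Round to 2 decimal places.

14.46 GiB

Audio: 448 kbps = 0.448 Mbps.
Sum of rendition bitrates: (61+0.448) + (47+0.448) + (40.73+0.448) + (8.7+0.448) = 159.222 Mbps.
× 780 s = 124,193 Mb = 15,524 MB = 14.46 GiB.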